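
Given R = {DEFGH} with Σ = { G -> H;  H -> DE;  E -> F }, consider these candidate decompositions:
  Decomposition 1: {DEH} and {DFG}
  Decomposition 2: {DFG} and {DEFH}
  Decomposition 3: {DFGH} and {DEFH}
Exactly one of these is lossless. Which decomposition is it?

Decomposition 3

Decomposition 1: common = {D}, closure = {D} → lossy.
Decomposition 2: common = {DF}, closure = {DF} → lossy.
Decomposition 3: common = {DFH}, closure = {DEFH} → lossless.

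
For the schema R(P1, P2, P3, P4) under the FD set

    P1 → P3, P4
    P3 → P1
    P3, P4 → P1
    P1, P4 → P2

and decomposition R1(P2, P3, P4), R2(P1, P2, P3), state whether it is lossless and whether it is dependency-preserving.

lossless and dependency-preserving

Lossless test: (P2, P3)⁺ = {P1, P2, P3, P4}, which contains all of one fragment — lossless.
Dependency preservation: P1 → P3, P4; P3, P4 → P1; P1, P4 → P2 are not contained in any single fragment, but the restricted closure of each left-hand side across the fragments still reaches the right-hand side; the remaining FDs each lie inside some fragment. All dependencies are preserved.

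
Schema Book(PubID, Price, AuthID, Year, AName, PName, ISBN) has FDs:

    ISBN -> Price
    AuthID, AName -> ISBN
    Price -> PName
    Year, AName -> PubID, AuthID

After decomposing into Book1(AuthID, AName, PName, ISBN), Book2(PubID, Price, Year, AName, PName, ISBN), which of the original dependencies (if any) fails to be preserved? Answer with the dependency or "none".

Check Year, AName → PubID, AuthID: no single fragment contains all of {PubID, AuthID, Year, AName}, and the restricted closure of {Year, AName} across the fragments never reaches {PubID, AuthID}.
ISBN → Price is preserved.
AuthID, AName → ISBN is preserved.
Price → PName is preserved.

Year, AName -> PubID, AuthID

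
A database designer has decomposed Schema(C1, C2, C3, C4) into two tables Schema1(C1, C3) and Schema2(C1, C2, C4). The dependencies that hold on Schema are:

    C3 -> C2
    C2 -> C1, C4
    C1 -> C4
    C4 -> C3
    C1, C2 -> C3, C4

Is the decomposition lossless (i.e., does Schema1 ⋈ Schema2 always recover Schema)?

Common attributes: Schema1 ∩ Schema2 = {C1}.
Closure of {C1}: C1 → C4 applies, adding C4; C4 → C3 applies, adding C3; C3 → C2 applies, adding C2. So (C1)⁺ = {C1, C2, C3, C4}.
This closure contains every attribute of Schema1, so Schema1 ∩ Schema2 → Schema1. The join is lossless.

Yes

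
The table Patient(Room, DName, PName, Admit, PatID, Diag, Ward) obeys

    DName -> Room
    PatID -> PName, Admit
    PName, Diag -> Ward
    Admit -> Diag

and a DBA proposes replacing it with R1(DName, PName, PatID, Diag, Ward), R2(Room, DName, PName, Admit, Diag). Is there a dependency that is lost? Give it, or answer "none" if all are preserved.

Check PatID → PName, Admit: no single fragment contains all of {PName, Admit, PatID}, and the restricted closure of {PatID} across the fragments never reaches {PName, Admit}.
DName → Room is preserved.
PName, Diag → Ward is preserved.
Admit → Diag is preserved.

PatID -> PName, Admit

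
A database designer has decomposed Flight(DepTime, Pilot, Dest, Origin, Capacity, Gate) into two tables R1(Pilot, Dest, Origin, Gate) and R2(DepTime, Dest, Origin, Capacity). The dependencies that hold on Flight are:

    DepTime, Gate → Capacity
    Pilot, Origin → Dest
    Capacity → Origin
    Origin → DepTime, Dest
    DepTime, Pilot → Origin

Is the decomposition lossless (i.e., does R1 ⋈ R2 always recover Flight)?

No

Common attributes: R1 ∩ R2 = {Dest, Origin}.
Closure of {Dest, Origin}: Origin → DepTime, Dest applies, adding DepTime. So (Dest, Origin)⁺ = {DepTime, Dest, Origin}.
The closure contains neither all of R1 = {Pilot, Dest, Origin, Gate} nor all of R2 = {DepTime, Dest, Origin, Capacity}, so the common attributes are not a superkey of either fragment. The join is lossy.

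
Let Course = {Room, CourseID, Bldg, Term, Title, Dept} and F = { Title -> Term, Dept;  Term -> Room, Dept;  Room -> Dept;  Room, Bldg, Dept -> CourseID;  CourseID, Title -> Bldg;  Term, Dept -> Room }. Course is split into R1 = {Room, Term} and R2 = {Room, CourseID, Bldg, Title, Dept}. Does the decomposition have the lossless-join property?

Common attributes: R1 ∩ R2 = {Room}.
Closure of {Room}: Room → Dept applies, adding Dept. So (Room)⁺ = {Room, Dept}.
The closure contains neither all of R1 = {Room, Term} nor all of R2 = {Room, CourseID, Bldg, Title, Dept}, so the common attributes are not a superkey of either fragment. The join is lossy.

No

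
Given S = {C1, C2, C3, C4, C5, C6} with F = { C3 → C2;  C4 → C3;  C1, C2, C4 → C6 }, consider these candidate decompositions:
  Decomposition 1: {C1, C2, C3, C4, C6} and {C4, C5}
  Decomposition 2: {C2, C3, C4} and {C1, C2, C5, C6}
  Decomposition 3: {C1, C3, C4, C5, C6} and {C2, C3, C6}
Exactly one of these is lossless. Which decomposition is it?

Decomposition 3

Decomposition 1: common = {C4}, closure = {C2, C3, C4} → lossy.
Decomposition 2: common = {C2}, closure = {C2} → lossy.
Decomposition 3: common = {C3, C6}, closure = {C2, C3, C6} → lossless.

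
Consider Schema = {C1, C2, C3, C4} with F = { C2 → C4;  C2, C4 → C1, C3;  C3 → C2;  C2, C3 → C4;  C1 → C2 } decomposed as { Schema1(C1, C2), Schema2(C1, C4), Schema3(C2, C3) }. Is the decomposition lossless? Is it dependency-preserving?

Lossless test (chase): Rows 1 and 3 agree on C2; apply C2→C4 and equate their C4 entries. Rows 1 and 3 agree on C2, C4; apply C2, C4→C1, C3 and equate their C1, C3 entries. Rows 1 and 2 agree on C1; apply C1→C2 and equate their C2 entries. Rows 1 and 2 agree on C2; apply C2→C4 and equate their C4 entries. Rows 1 and 2 agree on C2, C4; apply C2, C4→C1, C3 and equate their C1, C3 entries. Row 1 is now all distinguished symbols — the join is lossless.
Dependency preservation: C2 → C4; C2, C4 → C1, C3; C2, C3 → C4 are not contained in any single fragment, but the restricted closure of each left-hand side across the fragments still reaches the right-hand side; the remaining FDs each lie inside some fragment. All dependencies are preserved.

lossless and dependency-preserving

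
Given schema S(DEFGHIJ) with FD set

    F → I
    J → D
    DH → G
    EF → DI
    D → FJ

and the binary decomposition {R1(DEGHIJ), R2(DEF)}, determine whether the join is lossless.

Common attributes: R1 ∩ R2 = {DE}.
Closure of {DE}: D → FJ applies, adding FJ; F → I applies, adding I. So (DE)⁺ = {DEFIJ}.
This closure contains every attribute of R2, so R1 ∩ R2 → R2. The join is lossless.

Yes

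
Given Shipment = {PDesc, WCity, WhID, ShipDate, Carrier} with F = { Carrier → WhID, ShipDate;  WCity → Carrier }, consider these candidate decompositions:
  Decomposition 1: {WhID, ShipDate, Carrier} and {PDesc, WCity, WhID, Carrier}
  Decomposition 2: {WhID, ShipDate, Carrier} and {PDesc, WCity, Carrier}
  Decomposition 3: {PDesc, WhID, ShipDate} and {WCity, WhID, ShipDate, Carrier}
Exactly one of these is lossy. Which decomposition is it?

Decomposition 1: common = {WhID, Carrier}, closure = {WhID, ShipDate, Carrier} → lossless.
Decomposition 2: common = {Carrier}, closure = {WhID, ShipDate, Carrier} → lossless.
Decomposition 3: common = {WhID, ShipDate}, closure = {WhID, ShipDate} → lossy.

Decomposition 3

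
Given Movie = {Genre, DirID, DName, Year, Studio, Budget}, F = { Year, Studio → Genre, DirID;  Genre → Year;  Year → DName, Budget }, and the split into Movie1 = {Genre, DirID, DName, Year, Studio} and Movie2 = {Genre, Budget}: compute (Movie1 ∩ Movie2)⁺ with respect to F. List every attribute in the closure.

Genre, DName, Year, Budget

Movie1 ∩ Movie2 = {Genre}.
Genre → Year applies, adding Year
Year → DName, Budget applies, adding DName, Budget
Closure: {Genre, DName, Year, Budget}.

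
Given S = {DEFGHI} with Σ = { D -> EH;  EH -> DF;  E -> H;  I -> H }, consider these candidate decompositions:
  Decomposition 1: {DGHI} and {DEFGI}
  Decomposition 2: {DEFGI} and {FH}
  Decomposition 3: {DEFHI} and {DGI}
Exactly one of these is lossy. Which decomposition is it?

Decomposition 1: common = {DGI}, closure = {DEFGHI} → lossless.
Decomposition 2: common = {F}, closure = {F} → lossy.
Decomposition 3: common = {DI}, closure = {DEFHI} → lossless.

Decomposition 2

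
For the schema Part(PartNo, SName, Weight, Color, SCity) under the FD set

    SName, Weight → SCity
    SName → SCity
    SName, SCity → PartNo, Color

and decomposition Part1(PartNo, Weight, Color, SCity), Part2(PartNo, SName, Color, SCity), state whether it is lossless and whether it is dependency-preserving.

lossy but dependency-preserving

Lossless test: (PartNo, Color, SCity)⁺ = {PartNo, Color, SCity}, which is a superkey of neither fragment — lossy.
Dependency preservation: SName, Weight → SCity is not contained in any single fragment, but the restricted closure of its left-hand side across the fragments still reaches the right-hand side; the remaining FDs each lie inside some fragment. All dependencies are preserved.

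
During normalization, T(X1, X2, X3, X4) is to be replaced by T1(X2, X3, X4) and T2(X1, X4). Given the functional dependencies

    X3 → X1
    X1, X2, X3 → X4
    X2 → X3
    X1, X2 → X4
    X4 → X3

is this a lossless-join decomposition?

Common attributes: T1 ∩ T2 = {X4}.
Closure of {X4}: X4 → X3 applies, adding X3; X3 → X1 applies, adding X1. So (X4)⁺ = {X1, X3, X4}.
This closure contains every attribute of T2, so T1 ∩ T2 → T2. The join is lossless.

Yes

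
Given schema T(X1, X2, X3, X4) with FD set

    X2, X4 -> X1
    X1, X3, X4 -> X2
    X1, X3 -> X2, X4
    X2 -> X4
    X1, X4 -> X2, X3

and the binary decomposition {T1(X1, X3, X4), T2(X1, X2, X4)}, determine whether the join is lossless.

Common attributes: T1 ∩ T2 = {X1, X4}.
Closure of {X1, X4}: X1, X4 → X2, X3 applies, adding X2, X3. So (X1, X4)⁺ = {X1, X2, X3, X4}.
This closure contains every attribute of T1, so T1 ∩ T2 → T1. The join is lossless.

Yes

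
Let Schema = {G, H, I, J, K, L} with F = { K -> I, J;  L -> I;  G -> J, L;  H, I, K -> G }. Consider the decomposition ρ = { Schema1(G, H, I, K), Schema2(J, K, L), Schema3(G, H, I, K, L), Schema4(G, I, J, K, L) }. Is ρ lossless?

Chase test. Columns are G, H, I, J, K, L; row i has aⱼ where attribute j ∈ Schemai, else bᵢⱼ.
Initial tableau (one row per fragment):
  row 1: a1 a2 a3 b14 a5 b16
  row 2: b21 b22 b23 a4 a5 a6
  row 3: a1 a2 a3 b34 a5 a6
  row 4: a1 b42 a3 a4 a5 a6
Rows 1 and 2 agree on K; apply K→I, J and equate their I, J entries.
Rows 1 and 3 agree on K; apply K→I, J and equate their I, J entries.
Rows 1 and 3 agree on G; apply G→J, L and equate their J, L entries.
Row 1 is now all distinguished symbols — the join is lossless.

Yes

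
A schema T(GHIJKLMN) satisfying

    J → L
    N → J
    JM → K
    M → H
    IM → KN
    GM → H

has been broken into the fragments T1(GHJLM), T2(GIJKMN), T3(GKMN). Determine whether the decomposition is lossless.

Yes

Chase test. Columns are GHIJKLMN; row i has aⱼ where attribute j ∈ Ti, else bᵢⱼ.
Initial tableau (one row per fragment):
  row 1: a1 a2 b13 a4 b15 a6 a7 b18
  row 2: a1 b22 a3 a4 a5 b26 a7 a8
  row 3: a1 b32 b33 b34 a5 b36 a7 a8
Rows 1 and 2 agree on J; apply J→L and equate their L entries.
Rows 2 and 3 agree on N; apply N→J and equate their J entries.
Rows 1 and 2 agree on JM; apply JM→K and equate their K entries.
Rows 1 and 2 agree on M; apply M→H and equate their H entries.
Rows 1 and 3 agree on M; apply M→H and equate their H entries.
Rows 1 and 3 agree on J; apply J→L and equate their L entries.
Row 2 is now all distinguished symbols — the join is lossless.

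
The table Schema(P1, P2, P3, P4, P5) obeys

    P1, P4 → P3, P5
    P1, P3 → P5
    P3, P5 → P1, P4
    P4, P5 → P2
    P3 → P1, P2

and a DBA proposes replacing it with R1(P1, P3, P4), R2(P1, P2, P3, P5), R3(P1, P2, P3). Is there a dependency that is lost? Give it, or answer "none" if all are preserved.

P4, P5 → P2

Check P4, P5 → P2: no single fragment contains all of {P2, P4, P5}, and the restricted closure of {P4, P5} across the fragments never reaches {P2}.
P1, P4 → P3, P5 is preserved.
P1, P3 → P5 is preserved.
P3, P5 → P1, P4 is preserved.
P3 → P1, P2 is preserved.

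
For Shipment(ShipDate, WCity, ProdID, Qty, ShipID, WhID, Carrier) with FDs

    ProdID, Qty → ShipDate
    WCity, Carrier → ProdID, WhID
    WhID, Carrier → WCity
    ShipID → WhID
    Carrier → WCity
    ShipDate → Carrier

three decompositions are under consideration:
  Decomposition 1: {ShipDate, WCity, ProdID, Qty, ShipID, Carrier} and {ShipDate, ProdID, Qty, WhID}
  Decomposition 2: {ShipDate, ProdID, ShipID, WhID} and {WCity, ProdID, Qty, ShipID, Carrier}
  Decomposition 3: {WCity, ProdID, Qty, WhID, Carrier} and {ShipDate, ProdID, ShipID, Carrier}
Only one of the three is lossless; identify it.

Decomposition 1

Decomposition 1: common = {ShipDate, ProdID, Qty}, closure = {ShipDate, WCity, ProdID, Qty, WhID, Carrier} → lossless.
Decomposition 2: common = {ProdID, ShipID}, closure = {ProdID, ShipID, WhID} → lossy.
Decomposition 3: common = {ProdID, Carrier}, closure = {WCity, ProdID, WhID, Carrier} → lossy.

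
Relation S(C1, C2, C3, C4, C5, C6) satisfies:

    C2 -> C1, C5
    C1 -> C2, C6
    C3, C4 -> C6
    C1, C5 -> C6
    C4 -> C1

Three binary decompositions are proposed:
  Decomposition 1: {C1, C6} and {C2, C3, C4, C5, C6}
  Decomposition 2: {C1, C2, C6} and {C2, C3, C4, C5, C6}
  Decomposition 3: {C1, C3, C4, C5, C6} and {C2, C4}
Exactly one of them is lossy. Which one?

Decomposition 1

Decomposition 1: common = {C6}, closure = {C6} → lossy.
Decomposition 2: common = {C2, C6}, closure = {C1, C2, C5, C6} → lossless.
Decomposition 3: common = {C4}, closure = {C1, C2, C4, C5, C6} → lossless.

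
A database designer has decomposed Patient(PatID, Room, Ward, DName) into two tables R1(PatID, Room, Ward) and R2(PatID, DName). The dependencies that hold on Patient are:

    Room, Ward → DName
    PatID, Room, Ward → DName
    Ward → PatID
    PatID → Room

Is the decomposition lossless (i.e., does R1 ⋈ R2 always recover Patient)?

Common attributes: R1 ∩ R2 = {PatID}.
Closure of {PatID}: PatID → Room applies, adding Room. So (PatID)⁺ = {PatID, Room}.
The closure contains neither all of R1 = {PatID, Room, Ward} nor all of R2 = {PatID, DName}, so the common attributes are not a superkey of either fragment. The join is lossy.

No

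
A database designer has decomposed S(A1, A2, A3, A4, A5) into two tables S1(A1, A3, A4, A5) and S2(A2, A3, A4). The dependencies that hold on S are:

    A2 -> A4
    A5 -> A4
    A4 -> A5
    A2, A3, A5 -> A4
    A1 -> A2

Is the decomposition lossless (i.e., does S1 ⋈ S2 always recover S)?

Common attributes: S1 ∩ S2 = {A3, A4}.
Closure of {A3, A4}: A4 → A5 applies, adding A5. So (A3, A4)⁺ = {A3, A4, A5}.
The closure contains neither all of S1 = {A1, A3, A4, A5} nor all of S2 = {A2, A3, A4}, so the common attributes are not a superkey of either fragment. The join is lossy.

No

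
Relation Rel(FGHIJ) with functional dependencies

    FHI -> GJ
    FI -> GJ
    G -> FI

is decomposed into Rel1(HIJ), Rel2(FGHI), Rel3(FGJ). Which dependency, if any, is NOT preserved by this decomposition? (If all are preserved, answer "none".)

FHI → GJ: restricted closure across fragments reaches GJ.
FI → GJ: restricted closure across fragments reaches GJ.
G → FI lies within Rel2.
Every dependency is enforceable on the fragments, so the decomposition is dependency-preserving.

none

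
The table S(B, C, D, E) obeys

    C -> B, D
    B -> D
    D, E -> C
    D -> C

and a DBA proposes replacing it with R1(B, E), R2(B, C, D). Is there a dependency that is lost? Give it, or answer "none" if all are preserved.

C → B, D lies within R2.
B → D lies within R2.
D, E → C: restricted closure across fragments reaches C.
D → C lies within R2.
Every dependency is enforceable on the fragments, so the decomposition is dependency-preserving.

none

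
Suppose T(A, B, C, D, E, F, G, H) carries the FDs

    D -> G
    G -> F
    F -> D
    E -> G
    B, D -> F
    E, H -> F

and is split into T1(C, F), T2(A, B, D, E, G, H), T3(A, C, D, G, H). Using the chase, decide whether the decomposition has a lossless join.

Chase test. Columns are A, B, C, D, E, F, G, H; row i has aⱼ where attribute j ∈ Ti, else bᵢⱼ.
Initial tableau (one row per fragment):
  row 1: b11 b12 a3 b14 b15 a6 b17 b18
  row 2: a1 a2 b23 a4 a5 b26 a7 a8
  row 3: a1 b32 a3 a4 b35 b36 a7 a8
Rows 2 and 3 agree on G; apply G→F and equate their F entries.
No row becomes fully distinguished — the join is lossy.

No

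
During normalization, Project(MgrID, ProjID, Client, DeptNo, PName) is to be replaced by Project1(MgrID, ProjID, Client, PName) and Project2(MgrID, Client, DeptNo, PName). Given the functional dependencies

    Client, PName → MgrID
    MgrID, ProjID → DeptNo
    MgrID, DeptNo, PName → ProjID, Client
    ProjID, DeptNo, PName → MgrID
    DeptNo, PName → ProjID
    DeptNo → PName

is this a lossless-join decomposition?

No

Common attributes: Project1 ∩ Project2 = {MgrID, Client, PName}.
No dependency enlarges {MgrID, Client, PName}, so (MgrID, Client, PName)⁺ = {MgrID, Client, PName}.
The closure contains neither all of Project1 = {MgrID, ProjID, Client, PName} nor all of Project2 = {MgrID, Client, DeptNo, PName}, so the common attributes are not a superkey of either fragment. The join is lossy.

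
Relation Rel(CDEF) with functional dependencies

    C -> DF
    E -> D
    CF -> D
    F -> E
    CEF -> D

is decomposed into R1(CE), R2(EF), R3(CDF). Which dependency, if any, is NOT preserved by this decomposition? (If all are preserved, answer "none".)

E -> D

Check E → D: no single fragment contains all of {DE}, and the restricted closure of {E} across the fragments never reaches {D}.
C → DF is preserved.
CF → D is preserved.
F → E is preserved.
CEF → D is preserved.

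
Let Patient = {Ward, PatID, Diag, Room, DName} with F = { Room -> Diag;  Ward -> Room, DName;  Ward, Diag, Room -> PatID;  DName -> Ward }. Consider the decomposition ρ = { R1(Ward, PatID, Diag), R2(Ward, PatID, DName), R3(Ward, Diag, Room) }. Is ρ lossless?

Chase test. Columns are Ward, PatID, Diag, Room, DName; row i has aⱼ where attribute j ∈ Ri, else bᵢⱼ.
Initial tableau (one row per fragment):
  row 1: a1 a2 a3 b14 b15
  row 2: a1 a2 b23 b24 a5
  row 3: a1 b32 a3 a4 b35
Rows 1 and 2 agree on Ward; apply Ward→Room, DName and equate their Room, DName entries.
Rows 1 and 3 agree on Ward; apply Ward→Room, DName and equate their Room, DName entries.
Rows 1 and 3 agree on Ward, Diag, Room; apply Ward, Diag, Room→PatID and equate their PatID entries.
Rows 1 and 2 agree on Room; apply Room→Diag and equate their Diag entries.
Row 1 is now all distinguished symbols — the join is lossless.

Yes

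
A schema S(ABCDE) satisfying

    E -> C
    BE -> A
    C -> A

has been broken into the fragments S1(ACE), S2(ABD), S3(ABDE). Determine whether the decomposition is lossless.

Yes

Chase test. Columns are ABCDE; row i has aⱼ where attribute j ∈ Si, else bᵢⱼ.
Initial tableau (one row per fragment):
  row 1: a1 b12 a3 b14 a5
  row 2: a1 a2 b23 a4 b25
  row 3: a1 a2 b33 a4 a5
Rows 1 and 3 agree on E; apply E→C and equate their C entries.
Row 3 is now all distinguished symbols — the join is lossless.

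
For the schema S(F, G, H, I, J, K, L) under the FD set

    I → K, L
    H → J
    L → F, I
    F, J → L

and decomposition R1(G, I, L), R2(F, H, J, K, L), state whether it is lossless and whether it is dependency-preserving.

lossy but dependency-preserving

Lossless test: (L)⁺ = {F, I, K, L}, which is a superkey of neither fragment — lossy.
Dependency preservation: I → K, L; L → F, I are not contained in any single fragment, but the restricted closure of each left-hand side across the fragments still reaches the right-hand side; the remaining FDs each lie inside some fragment. All dependencies are preserved.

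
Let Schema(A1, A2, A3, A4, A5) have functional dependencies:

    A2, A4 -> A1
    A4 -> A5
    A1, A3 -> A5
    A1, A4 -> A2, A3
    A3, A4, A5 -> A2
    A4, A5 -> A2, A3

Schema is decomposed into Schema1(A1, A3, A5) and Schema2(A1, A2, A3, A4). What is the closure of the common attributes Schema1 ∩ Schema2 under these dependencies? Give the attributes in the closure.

A1, A3, A5

Schema1 ∩ Schema2 = {A1, A3}.
A1, A3 → A5 applies, adding A5
Closure: {A1, A3, A5}.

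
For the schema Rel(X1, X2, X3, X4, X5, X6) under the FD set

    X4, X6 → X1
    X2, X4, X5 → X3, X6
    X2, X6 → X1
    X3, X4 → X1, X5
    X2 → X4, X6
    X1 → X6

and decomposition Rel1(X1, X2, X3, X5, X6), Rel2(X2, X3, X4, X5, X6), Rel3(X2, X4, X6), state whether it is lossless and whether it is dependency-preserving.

lossless but not dependency-preserving

Lossless test (chase): Rows 2 and 3 agree on X4, X6; apply X4, X6→X1 and equate their X1 entries. Rows 1 and 2 agree on X2, X6; apply X2, X6→X1 and equate their X1 entries. Rows 1 and 2 agree on X2; apply X2→X4, X6 and equate their X4, X6 entries. Row 1 is now all distinguished symbols — the join is lossless.
Dependency preservation: the restricted closure of {X4, X6} across the fragments never reaches {X1}, so X4, X6 → X1 cannot be enforced without a join — not preserved.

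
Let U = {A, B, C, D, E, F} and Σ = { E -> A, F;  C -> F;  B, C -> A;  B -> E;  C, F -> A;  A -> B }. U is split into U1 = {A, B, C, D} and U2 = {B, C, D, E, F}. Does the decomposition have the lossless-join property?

Common attributes: U1 ∩ U2 = {B, C, D}.
Closure of {B, C, D}: C → F applies, adding F; B, C → A applies, adding A; B → E applies, adding E. So (B, C, D)⁺ = {A, B, C, D, E, F}.
This closure contains every attribute of U1, so U1 ∩ U2 → U1. The join is lossless.

Yes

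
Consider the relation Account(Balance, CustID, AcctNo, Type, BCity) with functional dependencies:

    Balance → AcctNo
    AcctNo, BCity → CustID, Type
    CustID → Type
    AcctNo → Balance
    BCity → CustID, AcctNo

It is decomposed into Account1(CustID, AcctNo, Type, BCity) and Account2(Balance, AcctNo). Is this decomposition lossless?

Common attributes: Account1 ∩ Account2 = {AcctNo}.
Closure of {AcctNo}: AcctNo → Balance applies, adding Balance. So (AcctNo)⁺ = {Balance, AcctNo}.
This closure contains every attribute of Account2, so Account1 ∩ Account2 → Account2. The join is lossless.

Yes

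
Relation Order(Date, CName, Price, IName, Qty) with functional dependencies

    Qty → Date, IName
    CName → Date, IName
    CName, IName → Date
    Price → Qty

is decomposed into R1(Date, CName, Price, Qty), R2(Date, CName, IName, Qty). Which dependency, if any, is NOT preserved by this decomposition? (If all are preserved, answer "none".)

none

Qty → Date, IName lies within R2.
CName → Date, IName lies within R2.
CName, IName → Date lies within R2.
Price → Qty lies within R1.
Every dependency is enforceable on the fragments, so the decomposition is dependency-preserving.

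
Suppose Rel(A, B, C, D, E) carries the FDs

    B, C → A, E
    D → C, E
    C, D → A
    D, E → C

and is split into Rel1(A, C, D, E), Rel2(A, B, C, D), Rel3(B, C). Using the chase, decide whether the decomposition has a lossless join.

Yes

Chase test. Columns are A, B, C, D, E; row i has aⱼ where attribute j ∈ Reli, else bᵢⱼ.
Initial tableau (one row per fragment):
  row 1: a1 b12 a3 a4 a5
  row 2: a1 a2 a3 a4 b25
  row 3: b31 a2 a3 b34 b35
Rows 2 and 3 agree on B, C; apply B, C→A, E and equate their A, E entries.
Rows 1 and 2 agree on D; apply D→C, E and equate their C, E entries.
Row 2 is now all distinguished symbols — the join is lossless.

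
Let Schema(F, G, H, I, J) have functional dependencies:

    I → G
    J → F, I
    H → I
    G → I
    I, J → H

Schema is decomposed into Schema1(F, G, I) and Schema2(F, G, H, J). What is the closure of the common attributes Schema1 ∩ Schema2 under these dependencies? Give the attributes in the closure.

F, G, I

Schema1 ∩ Schema2 = {F, G}.
G → I applies, adding I
Closure: {F, G, I}.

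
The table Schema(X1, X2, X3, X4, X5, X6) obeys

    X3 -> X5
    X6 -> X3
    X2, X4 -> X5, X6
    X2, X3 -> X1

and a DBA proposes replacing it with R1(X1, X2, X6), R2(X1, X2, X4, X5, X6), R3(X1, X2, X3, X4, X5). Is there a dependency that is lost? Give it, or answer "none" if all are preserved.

X6 -> X3

Check X6 → X3: no single fragment contains all of {X3, X6}, and the restricted closure of {X6} across the fragments never reaches {X3}.
X3 → X5 is preserved.
X2, X4 → X5, X6 is preserved.
X2, X3 → X1 is preserved.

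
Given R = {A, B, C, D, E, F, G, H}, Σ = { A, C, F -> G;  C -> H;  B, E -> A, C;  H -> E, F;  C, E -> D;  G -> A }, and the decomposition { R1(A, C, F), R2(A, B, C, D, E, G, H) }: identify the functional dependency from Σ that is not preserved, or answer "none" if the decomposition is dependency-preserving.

Check H → E, F: no single fragment contains all of {E, F, H}, and the restricted closure of {H} across the fragments never reaches {E, F}.
A, C, F → G is preserved.
C → H is preserved.
B, E → A, C is preserved.
C, E → D is preserved.
G → A is preserved.

H -> E, F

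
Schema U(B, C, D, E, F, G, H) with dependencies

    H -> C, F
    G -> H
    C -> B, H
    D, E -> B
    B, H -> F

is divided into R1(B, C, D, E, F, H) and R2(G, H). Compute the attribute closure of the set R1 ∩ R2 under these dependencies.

R1 ∩ R2 = {H}.
H → C, F applies, adding C, F
C → B, H applies, adding B
Closure: {B, C, F, H}.

B, C, F, H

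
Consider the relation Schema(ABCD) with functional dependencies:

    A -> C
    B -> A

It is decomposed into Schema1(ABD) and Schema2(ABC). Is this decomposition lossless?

Common attributes: Schema1 ∩ Schema2 = {AB}.
Closure of {AB}: A → C applies, adding C. So (AB)⁺ = {ABC}.
This closure contains every attribute of Schema2, so Schema1 ∩ Schema2 → Schema2. The join is lossless.

Yes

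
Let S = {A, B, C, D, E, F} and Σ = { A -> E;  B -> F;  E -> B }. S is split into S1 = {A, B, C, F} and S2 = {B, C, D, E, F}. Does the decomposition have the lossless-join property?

No

Common attributes: S1 ∩ S2 = {B, C, F}.
No dependency enlarges {B, C, F}, so (B, C, F)⁺ = {B, C, F}.
The closure contains neither all of S1 = {A, B, C, F} nor all of S2 = {B, C, D, E, F}, so the common attributes are not a superkey of either fragment. The join is lossy.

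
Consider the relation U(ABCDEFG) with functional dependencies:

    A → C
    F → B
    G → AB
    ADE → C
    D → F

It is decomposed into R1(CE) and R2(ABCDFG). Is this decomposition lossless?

Common attributes: R1 ∩ R2 = {C}.
No dependency enlarges {C}, so (C)⁺ = {C}.
The closure contains neither all of R1 = {CE} nor all of R2 = {ABCDFG}, so the common attributes are not a superkey of either fragment. The join is lossy.

No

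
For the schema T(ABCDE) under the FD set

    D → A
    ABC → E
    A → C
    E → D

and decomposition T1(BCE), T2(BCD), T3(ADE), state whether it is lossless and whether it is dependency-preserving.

lossless but not dependency-preserving

Lossless test (chase): Rows 2 and 3 agree on D; apply D→A and equate their A entries. Rows 2 and 3 agree on A; apply A→C and equate their C entries. Rows 1 and 3 agree on E; apply E→D and equate their D entries. Rows 1 and 2 agree on D; apply D→A and equate their A entries. Rows 1 and 2 agree on ABC; apply ABC→E and equate their E entries. Row 1 is now all distinguished symbols — the join is lossless.
Dependency preservation: the restricted closure of {ABC} across the fragments never reaches {E}, so ABC → E cannot be enforced without a join — not preserved.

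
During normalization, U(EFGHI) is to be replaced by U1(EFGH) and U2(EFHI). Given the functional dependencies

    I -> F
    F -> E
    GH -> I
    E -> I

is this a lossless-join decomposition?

Yes

Common attributes: U1 ∩ U2 = {EFH}.
Closure of {EFH}: E → I applies, adding I. So (EFH)⁺ = {EFHI}.
This closure contains every attribute of U2, so U1 ∩ U2 → U2. The join is lossless.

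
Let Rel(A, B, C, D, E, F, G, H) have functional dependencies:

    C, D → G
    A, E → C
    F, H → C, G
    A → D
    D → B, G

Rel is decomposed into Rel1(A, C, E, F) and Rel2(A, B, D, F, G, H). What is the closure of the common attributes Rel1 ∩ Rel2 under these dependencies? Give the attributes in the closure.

Rel1 ∩ Rel2 = {A, F}.
A → D applies, adding D
D → B, G applies, adding B, G
Closure: {A, B, D, F, G}.

A, B, D, F, G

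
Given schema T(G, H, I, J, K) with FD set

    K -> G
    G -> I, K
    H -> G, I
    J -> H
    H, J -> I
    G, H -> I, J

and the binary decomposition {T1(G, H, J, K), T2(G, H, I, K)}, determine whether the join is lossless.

Common attributes: T1 ∩ T2 = {G, H, K}.
Closure of {G, H, K}: G → I, K applies, adding I; G, H → I, J applies, adding J. So (G, H, K)⁺ = {G, H, I, J, K}.
This closure contains every attribute of T1, so T1 ∩ T2 → T1. The join is lossless.

Yes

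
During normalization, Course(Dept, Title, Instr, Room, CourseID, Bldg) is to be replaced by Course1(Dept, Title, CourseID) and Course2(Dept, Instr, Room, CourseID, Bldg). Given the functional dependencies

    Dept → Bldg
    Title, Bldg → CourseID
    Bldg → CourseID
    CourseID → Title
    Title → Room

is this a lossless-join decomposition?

Yes

Common attributes: Course1 ∩ Course2 = {Dept, CourseID}.
Closure of {Dept, CourseID}: Dept → Bldg applies, adding Bldg; CourseID → Title applies, adding Title; Title → Room applies, adding Room. So (Dept, CourseID)⁺ = {Dept, Title, Room, CourseID, Bldg}.
This closure contains every attribute of Course1, so Course1 ∩ Course2 → Course1. The join is lossless.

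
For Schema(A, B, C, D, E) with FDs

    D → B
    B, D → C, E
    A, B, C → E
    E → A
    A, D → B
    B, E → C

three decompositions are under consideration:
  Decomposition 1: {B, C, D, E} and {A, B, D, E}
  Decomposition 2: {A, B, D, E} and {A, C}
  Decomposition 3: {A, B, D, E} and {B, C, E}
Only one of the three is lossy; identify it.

Decomposition 2

Decomposition 1: common = {B, D, E}, closure = {A, B, C, D, E} → lossless.
Decomposition 2: common = {A}, closure = {A} → lossy.
Decomposition 3: common = {B, E}, closure = {A, B, C, E} → lossless.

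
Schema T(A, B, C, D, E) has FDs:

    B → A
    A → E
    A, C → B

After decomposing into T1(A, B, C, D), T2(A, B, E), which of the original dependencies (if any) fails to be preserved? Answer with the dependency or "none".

none

B → A lies within T1.
A → E lies within T2.
A, C → B lies within T1.
Every dependency is enforceable on the fragments, so the decomposition is dependency-preserving.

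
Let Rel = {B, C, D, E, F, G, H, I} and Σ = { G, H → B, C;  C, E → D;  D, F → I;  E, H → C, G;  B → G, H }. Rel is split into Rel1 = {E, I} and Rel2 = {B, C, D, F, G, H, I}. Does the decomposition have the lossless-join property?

No

Common attributes: Rel1 ∩ Rel2 = {I}.
No dependency enlarges {I}, so (I)⁺ = {I}.
The closure contains neither all of Rel1 = {E, I} nor all of Rel2 = {B, C, D, F, G, H, I}, so the common attributes are not a superkey of either fragment. The join is lossy.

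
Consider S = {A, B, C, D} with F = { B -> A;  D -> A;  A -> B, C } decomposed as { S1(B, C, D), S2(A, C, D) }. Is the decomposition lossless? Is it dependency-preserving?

Lossless test: (C, D)⁺ = {A, B, C, D}, which contains all of one fragment — lossless.
Dependency preservation: the restricted closure of {B} across the fragments never reaches {A}, so B → A cannot be enforced without a join — not preserved.

lossless but not dependency-preserving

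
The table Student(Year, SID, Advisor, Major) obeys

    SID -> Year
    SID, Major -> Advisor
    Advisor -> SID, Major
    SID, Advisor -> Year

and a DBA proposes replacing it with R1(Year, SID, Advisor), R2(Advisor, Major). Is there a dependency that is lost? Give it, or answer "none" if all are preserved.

SID, Major -> Advisor

Check SID, Major → Advisor: no single fragment contains all of {SID, Advisor, Major}, and the restricted closure of {SID, Major} across the fragments never reaches {Advisor}.
SID → Year is preserved.
Advisor → SID, Major is preserved.
SID, Advisor → Year is preserved.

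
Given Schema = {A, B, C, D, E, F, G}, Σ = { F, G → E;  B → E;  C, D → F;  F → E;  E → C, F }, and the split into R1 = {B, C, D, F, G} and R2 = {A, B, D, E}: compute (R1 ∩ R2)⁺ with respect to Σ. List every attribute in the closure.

B, C, D, E, F

R1 ∩ R2 = {B, D}.
B → E applies, adding E
E → C, F applies, adding C, F
Closure: {B, C, D, E, F}.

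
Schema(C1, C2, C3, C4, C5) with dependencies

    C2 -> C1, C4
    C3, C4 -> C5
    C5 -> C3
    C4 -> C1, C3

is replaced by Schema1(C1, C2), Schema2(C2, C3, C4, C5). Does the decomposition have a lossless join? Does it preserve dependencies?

lossless but not dependency-preserving

Lossless test: (C2)⁺ = {C1, C2, C3, C4, C5}, which contains all of one fragment — lossless.
Dependency preservation: the restricted closure of {C4} across the fragments never reaches {C1, C3}, so C4 → C1, C3 cannot be enforced without a join — not preserved.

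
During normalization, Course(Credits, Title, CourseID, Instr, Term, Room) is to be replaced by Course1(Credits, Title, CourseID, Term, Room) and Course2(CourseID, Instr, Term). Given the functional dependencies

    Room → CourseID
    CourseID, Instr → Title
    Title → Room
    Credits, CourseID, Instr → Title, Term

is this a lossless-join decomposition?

No

Common attributes: Course1 ∩ Course2 = {CourseID, Term}.
No dependency enlarges {CourseID, Term}, so (CourseID, Term)⁺ = {CourseID, Term}.
The closure contains neither all of Course1 = {Credits, Title, CourseID, Term, Room} nor all of Course2 = {CourseID, Instr, Term}, so the common attributes are not a superkey of either fragment. The join is lossy.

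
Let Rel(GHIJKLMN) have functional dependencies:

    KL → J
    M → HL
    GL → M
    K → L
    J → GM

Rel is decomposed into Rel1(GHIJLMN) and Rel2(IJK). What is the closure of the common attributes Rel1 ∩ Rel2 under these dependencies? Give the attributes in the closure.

GHIJLM

Rel1 ∩ Rel2 = {IJ}.
J → GM applies, adding GM
M → HL applies, adding HL
Closure: {GHIJLM}.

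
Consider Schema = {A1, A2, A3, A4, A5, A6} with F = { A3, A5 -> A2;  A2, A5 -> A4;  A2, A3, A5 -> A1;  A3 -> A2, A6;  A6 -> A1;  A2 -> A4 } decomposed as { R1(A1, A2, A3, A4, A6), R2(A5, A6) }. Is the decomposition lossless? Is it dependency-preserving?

Lossless test: (A6)⁺ = {A1, A6}, which is a superkey of neither fragment — lossy.
Dependency preservation: A3, A5 → A2; A2, A5 → A4; A2, A3, A5 → A1 are not contained in any single fragment, but the restricted closure of each left-hand side across the fragments still reaches the right-hand side; the remaining FDs each lie inside some fragment. All dependencies are preserved.

lossy but dependency-preserving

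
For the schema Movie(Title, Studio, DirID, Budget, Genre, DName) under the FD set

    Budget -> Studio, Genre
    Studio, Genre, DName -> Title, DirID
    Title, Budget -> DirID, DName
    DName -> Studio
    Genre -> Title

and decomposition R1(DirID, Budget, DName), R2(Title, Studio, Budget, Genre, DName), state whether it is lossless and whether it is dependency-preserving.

lossless but not dependency-preserving

Lossless test: (Budget, DName)⁺ = {Title, Studio, DirID, Budget, Genre, DName}, which contains all of one fragment — lossless.
Dependency preservation: the restricted closure of {Studio, Genre, DName} across the fragments never reaches {Title, DirID}, so Studio, Genre, DName → Title, DirID cannot be enforced without a join — not preserved.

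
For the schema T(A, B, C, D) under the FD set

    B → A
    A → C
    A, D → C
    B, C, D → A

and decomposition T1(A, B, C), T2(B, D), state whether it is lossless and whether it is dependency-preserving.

Lossless test: (B)⁺ = {A, B, C}, which contains all of one fragment — lossless.
Dependency preservation: A, D → C; B, C, D → A are not contained in any single fragment, but the restricted closure of each left-hand side across the fragments still reaches the right-hand side; the remaining FDs each lie inside some fragment. All dependencies are preserved.

lossless and dependency-preserving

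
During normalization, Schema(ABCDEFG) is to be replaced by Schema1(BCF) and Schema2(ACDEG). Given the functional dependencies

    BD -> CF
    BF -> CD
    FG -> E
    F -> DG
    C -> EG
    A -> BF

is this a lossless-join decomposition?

No

Common attributes: Schema1 ∩ Schema2 = {C}.
Closure of {C}: C → EG applies, adding EG. So (C)⁺ = {CEG}.
The closure contains neither all of Schema1 = {BCF} nor all of Schema2 = {ACDEG}, so the common attributes are not a superkey of either fragment. The join is lossy.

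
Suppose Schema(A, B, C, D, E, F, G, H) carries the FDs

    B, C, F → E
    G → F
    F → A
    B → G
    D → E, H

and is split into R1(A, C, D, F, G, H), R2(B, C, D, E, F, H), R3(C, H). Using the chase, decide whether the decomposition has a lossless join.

Chase test. Columns are A, B, C, D, E, F, G, H; row i has aⱼ where attribute j ∈ Ri, else bᵢⱼ.
Initial tableau (one row per fragment):
  row 1: a1 b12 a3 a4 b15 a6 a7 a8
  row 2: b21 a2 a3 a4 a5 a6 b27 a8
  row 3: b31 b32 a3 b34 b35 b36 b37 a8
Rows 1 and 2 agree on F; apply F→A and equate their A entries.
Rows 1 and 2 agree on D; apply D→E, H and equate their E, H entries.
No row becomes fully distinguished — the join is lossy.

No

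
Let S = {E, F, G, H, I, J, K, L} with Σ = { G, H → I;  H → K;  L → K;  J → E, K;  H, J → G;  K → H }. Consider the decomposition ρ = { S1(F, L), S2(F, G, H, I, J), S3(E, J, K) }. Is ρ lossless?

Chase test. Columns are E, F, G, H, I, J, K, L; row i has aⱼ where attribute j ∈ Si, else bᵢⱼ.
Initial tableau (one row per fragment):
  row 1: b11 a2 b13 b14 b15 b16 b17 a8
  row 2: b21 a2 a3 a4 a5 a6 b27 b28
  row 3: a1 b32 b33 b34 b35 a6 a7 b38
Rows 2 and 3 agree on J; apply J→E, K and equate their E, K entries.
Rows 2 and 3 agree on K; apply K→H and equate their H entries.
Rows 2 and 3 agree on H, J; apply H, J→G and equate their G entries.
Rows 2 and 3 agree on G, H; apply G, H→I and equate their I entries.
No row becomes fully distinguished — the join is lossy.

No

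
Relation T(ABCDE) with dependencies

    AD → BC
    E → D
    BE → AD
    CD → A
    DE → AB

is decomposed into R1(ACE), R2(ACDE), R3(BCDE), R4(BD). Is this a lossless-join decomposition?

Chase test. Columns are ABCDE; row i has aⱼ where attribute j ∈ Ri, else bᵢⱼ.
Initial tableau (one row per fragment):
  row 1: a1 b12 a3 b14 a5
  row 2: a1 b22 a3 a4 a5
  row 3: b31 a2 a3 a4 a5
  row 4: b41 a2 b43 a4 b45
Rows 1 and 2 agree on E; apply E→D and equate their D entries.
Rows 1 and 3 agree on CD; apply CD→A and equate their A entries.
Rows 1 and 2 agree on DE; apply DE→AB and equate their AB entries.
Rows 1 and 3 agree on DE; apply DE→AB and equate their AB entries.
Row 1 is now all distinguished symbols — the join is lossless.

Yes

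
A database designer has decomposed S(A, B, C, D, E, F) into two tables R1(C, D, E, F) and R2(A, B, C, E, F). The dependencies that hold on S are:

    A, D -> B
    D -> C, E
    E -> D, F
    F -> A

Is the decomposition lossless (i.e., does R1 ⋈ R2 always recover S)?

Yes

Common attributes: R1 ∩ R2 = {C, E, F}.
Closure of {C, E, F}: E → D, F applies, adding D; F → A applies, adding A; A, D → B applies, adding B. So (C, E, F)⁺ = {A, B, C, D, E, F}.
This closure contains every attribute of R1, so R1 ∩ R2 → R1. The join is lossless.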